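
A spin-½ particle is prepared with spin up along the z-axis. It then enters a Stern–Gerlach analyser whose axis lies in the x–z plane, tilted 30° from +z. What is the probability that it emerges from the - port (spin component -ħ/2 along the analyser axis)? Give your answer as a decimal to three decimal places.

0.067

For spin-½, the probability of finding spin-up along an axis at angle θ to the initial spin direction is cos²(θ/2); spin-down is sin²(θ/2).
θ = 30°, so P = sin²(15°) ≈ 0.067.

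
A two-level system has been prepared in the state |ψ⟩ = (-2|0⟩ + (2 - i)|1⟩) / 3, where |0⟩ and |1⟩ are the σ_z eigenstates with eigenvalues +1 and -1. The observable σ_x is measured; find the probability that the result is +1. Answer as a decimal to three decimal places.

|+x⟩ = (|0⟩ + |1⟩)/√2, so ⟨+x|ψ⟩ = (-i) / (√2·3).
P = |-i|² / 18 = 1/18.

0.056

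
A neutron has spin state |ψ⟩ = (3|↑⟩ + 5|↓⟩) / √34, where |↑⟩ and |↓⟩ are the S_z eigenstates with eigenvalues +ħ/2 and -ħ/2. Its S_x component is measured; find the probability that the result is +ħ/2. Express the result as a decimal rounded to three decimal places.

|+x⟩ = (|↑⟩ + |↓⟩)/√2, so ⟨+x|ψ⟩ = (8) / (√2·√34).
P = |8|² / 68 = 64/68.

0.941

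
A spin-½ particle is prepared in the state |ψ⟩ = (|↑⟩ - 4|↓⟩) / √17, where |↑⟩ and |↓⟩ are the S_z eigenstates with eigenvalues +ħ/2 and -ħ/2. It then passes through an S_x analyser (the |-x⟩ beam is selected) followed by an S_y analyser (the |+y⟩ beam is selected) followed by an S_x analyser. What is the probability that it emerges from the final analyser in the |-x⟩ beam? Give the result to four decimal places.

First analyser (S_x): P(|-x⟩) = |⟨-x|ψ⟩|² = 25/34.
After stage 1 the state is |-x⟩; P(|+y⟩) = |⟨+y|-x⟩|² = 1/2.
After stage 2 the state is |+y⟩; P(|-x⟩) = |⟨-x|+y⟩|² = 1/2.
Joint probability = 25/34 × 1/2 × 1/2 = 0.1838.

0.1838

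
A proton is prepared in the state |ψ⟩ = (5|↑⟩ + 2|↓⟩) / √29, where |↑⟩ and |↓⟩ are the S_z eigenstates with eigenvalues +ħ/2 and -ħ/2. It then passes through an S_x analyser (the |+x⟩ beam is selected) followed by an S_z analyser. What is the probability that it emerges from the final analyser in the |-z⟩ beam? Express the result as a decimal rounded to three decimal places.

0.422

First analyser (S_x): P(|+x⟩) = |⟨+x|ψ⟩|² = 49/58.
After stage 1 the state is |+x⟩; P(|-z⟩) = |⟨-z|+x⟩|² = 1/2.
Joint probability = 49/58 × 1/2 = 0.422.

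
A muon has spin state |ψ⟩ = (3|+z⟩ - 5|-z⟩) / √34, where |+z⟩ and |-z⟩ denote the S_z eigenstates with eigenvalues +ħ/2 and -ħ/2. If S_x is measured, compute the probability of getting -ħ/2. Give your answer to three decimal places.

|-x⟩ = (|+z⟩ - |-z⟩)/√2, so ⟨-x|ψ⟩ = (8) / (√2·√34).
P = |8|² / 68 = 64/68.

0.941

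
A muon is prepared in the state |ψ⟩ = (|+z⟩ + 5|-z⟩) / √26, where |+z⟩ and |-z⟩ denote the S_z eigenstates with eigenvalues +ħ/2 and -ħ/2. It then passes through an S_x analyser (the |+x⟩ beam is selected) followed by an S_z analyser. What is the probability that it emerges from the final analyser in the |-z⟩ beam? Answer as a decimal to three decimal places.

First analyser (S_x): P(|+x⟩) = |⟨+x|ψ⟩|² = 36/52.
After stage 1 the state is |+x⟩; P(|-z⟩) = |⟨-z|+x⟩|² = 1/2.
Joint probability = 36/52 × 1/2 = 0.346.

0.346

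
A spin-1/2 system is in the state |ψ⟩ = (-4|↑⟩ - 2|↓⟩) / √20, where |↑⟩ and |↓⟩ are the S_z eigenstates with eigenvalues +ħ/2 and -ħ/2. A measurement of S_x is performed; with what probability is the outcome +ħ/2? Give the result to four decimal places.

|+x⟩ = (|↑⟩ + |↓⟩)/√2, so ⟨+x|ψ⟩ = (-6) / (√2·√20).
P = |-6|² / 40 = 36/40.

0.9000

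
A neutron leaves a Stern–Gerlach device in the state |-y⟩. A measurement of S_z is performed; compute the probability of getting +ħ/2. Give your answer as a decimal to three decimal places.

0.500

In the S_z basis, |-y⟩ = (|↑⟩ - i|↓⟩)/√2 and |+z⟩ = |↑⟩.
|⟨+z|-y⟩|² = 1/2.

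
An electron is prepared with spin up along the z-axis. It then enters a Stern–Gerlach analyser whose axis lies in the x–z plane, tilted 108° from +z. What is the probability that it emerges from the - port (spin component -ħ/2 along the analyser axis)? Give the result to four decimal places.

For spin-½, the probability of finding spin-up along an axis at angle θ to the initial spin direction is cos²(θ/2); spin-down is sin²(θ/2).
θ = 108°, so P = sin²(54°) ≈ 0.6545.

0.6545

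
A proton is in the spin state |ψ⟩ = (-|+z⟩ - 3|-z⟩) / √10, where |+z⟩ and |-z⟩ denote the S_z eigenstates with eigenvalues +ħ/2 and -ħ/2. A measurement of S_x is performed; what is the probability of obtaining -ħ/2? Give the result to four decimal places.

|-x⟩ = (|+z⟩ - |-z⟩)/√2, so ⟨-x|ψ⟩ = (2) / (√2·√10).
P = |2|² / 20 = 4/20.

0.2000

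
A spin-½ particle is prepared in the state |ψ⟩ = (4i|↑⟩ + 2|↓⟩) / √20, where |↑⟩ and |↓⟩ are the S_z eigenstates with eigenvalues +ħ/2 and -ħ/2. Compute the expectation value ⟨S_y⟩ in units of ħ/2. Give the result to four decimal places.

⟨σ_y⟩ = 2 Im(a* b)/(|a|²+|b|²) with a = 4i, b = 2.
a* b = -8i, so ⟨σ_y⟩ = -16/20.
⟨S_y⟩ = (ħ/2)·⟨σ_y⟩.

-0.8000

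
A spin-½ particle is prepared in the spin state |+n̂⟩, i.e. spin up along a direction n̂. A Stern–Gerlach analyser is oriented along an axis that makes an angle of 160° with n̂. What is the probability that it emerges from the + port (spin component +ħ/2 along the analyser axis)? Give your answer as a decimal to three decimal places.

For spin-½, the probability of finding spin-up along an axis at angle θ to the initial spin direction is cos²(θ/2); spin-down is sin²(θ/2).
θ = 160°, so P = cos²(80°) ≈ 0.030.

0.030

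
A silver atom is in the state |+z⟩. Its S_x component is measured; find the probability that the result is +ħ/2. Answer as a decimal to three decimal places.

In the S_z basis, |+z⟩ = |↑⟩ and |+x⟩ = (|↑⟩ + |↓⟩)/√2.
|⟨+x|+z⟩|² = 1/2.

0.500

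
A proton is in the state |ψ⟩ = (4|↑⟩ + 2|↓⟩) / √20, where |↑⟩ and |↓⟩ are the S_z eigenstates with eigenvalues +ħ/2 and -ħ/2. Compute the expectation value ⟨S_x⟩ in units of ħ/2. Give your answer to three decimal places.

⟨σ_x⟩ = 2 Re(a* b)/(|a|²+|b|²) with a = 4, b = 2.
a* b = 8, so ⟨σ_x⟩ = 16/20.
⟨S_x⟩ = (ħ/2)·⟨σ_x⟩.

0.800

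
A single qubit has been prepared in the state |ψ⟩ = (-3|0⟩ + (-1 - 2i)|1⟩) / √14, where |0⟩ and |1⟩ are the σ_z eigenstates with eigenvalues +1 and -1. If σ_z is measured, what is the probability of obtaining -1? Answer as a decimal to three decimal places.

0.357

The -1 outcome corresponds to |1⟩. Its amplitude in |ψ⟩ is (-1 - 2i)/√14.
P = |-1 - 2i|² / 14 = 5/14.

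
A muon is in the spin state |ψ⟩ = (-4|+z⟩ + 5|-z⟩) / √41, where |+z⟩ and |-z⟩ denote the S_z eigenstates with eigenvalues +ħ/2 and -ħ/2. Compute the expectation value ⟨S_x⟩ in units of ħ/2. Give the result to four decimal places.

-0.9756

⟨σ_x⟩ = 2 Re(a* b)/(|a|²+|b|²) with a = -4, b = 5.
a* b = -20, so ⟨σ_x⟩ = -40/41.
⟨S_x⟩ = (ħ/2)·⟨σ_x⟩.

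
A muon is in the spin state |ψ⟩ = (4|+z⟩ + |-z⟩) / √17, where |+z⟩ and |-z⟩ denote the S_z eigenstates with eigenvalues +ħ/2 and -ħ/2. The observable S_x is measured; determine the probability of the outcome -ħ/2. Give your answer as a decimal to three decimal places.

|-x⟩ = (|+z⟩ - |-z⟩)/√2, so ⟨-x|ψ⟩ = (3) / (√2·√17).
P = |3|² / 34 = 9/34.

0.265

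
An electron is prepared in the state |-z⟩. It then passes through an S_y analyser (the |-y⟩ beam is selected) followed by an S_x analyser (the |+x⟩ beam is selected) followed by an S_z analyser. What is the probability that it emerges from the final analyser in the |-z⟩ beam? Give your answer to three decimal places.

0.125

First analyser (S_y): from |-z⟩, P(|-y⟩) = 1/2.
After stage 1 the state is |-y⟩; P(|+x⟩) = |⟨+x|-y⟩|² = 1/2.
After stage 2 the state is |+x⟩; P(|-z⟩) = |⟨-z|+x⟩|² = 1/2.
Joint probability = 1/2 × 1/2 × 1/2 = 0.125.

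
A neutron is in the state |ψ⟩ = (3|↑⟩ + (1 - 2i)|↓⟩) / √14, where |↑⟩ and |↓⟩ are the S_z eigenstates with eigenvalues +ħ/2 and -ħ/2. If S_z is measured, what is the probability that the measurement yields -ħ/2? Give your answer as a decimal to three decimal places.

The -ħ/2 outcome corresponds to |↓⟩. Its amplitude in |ψ⟩ is (1 - 2i)/√14.
P = |1 - 2i|² / 14 = 5/14.

0.357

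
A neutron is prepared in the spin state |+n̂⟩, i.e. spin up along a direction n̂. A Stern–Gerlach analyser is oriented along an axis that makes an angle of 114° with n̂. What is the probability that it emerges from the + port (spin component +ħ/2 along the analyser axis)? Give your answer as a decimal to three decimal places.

For spin-½, the probability of finding spin-up along an axis at angle θ to the initial spin direction is cos²(θ/2); spin-down is sin²(θ/2).
θ = 114°, so P = cos²(57°) ≈ 0.297.

0.297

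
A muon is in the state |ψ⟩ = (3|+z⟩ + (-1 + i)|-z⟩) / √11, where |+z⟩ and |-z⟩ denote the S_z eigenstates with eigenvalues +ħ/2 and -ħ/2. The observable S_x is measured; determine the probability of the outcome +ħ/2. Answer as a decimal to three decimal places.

|+x⟩ = (|+z⟩ + |-z⟩)/√2, so ⟨+x|ψ⟩ = (2 + i) / (√2·√11).
P = |2 + i|² / 22 = 5/22.

0.227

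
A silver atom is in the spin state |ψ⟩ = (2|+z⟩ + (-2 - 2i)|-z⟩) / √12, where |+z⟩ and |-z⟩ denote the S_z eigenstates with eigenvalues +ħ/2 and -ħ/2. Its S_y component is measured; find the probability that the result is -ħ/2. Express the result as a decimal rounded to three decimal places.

0.833

|-y⟩ = (|+z⟩ - i|-z⟩)/√2, so ⟨-y|ψ⟩ = (4 - 2i) / (√2·√12).
P = |4 - 2i|² / 24 = 20/24.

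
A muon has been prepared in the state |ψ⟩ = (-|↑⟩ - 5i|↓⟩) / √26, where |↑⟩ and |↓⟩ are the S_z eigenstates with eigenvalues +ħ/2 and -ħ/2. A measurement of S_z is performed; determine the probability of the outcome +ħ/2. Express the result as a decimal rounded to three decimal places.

0.038

The +ħ/2 outcome corresponds to |↑⟩. Its amplitude in |ψ⟩ is -1/√26.
P = |-1|² / 26 = 1/26.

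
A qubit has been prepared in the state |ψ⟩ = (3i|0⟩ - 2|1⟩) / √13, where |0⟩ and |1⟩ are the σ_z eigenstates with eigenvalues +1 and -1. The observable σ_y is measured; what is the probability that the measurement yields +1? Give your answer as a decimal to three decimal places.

|+y⟩ = (|0⟩ + i|1⟩)/√2, so ⟨+y|ψ⟩ = (5i) / (√2·√13).
P = |5i|² / 26 = 25/26.

0.962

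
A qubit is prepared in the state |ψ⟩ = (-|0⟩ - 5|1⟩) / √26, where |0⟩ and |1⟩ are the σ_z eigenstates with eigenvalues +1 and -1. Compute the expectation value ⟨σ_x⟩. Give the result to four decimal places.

0.3846

⟨σ_x⟩ = 2 Re(a* b)/(|a|²+|b|²) with a = -1, b = -5.
a* b = 5, so ⟨σ_x⟩ = 10/26.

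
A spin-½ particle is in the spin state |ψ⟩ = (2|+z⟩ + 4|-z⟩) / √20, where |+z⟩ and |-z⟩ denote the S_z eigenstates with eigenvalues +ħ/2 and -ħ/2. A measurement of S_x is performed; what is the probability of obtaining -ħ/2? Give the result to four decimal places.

|-x⟩ = (|+z⟩ - |-z⟩)/√2, so ⟨-x|ψ⟩ = (-2) / (√2·√20).
P = |-2|² / 40 = 4/40.

0.1000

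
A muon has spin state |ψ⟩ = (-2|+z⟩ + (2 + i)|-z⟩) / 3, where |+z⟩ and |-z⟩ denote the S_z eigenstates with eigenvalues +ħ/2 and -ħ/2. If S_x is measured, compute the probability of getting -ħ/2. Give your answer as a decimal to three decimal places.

0.944

|-x⟩ = (|+z⟩ - |-z⟩)/√2, so ⟨-x|ψ⟩ = (-4 - i) / (√2·3).
P = |-4 - i|² / 18 = 17/18.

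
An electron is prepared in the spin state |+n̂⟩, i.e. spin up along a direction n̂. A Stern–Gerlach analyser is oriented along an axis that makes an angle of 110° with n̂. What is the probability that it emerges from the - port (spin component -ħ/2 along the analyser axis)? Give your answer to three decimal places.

For spin-½, the probability of finding spin-up along an axis at angle θ to the initial spin direction is cos²(θ/2); spin-down is sin²(θ/2).
θ = 110°, so P = sin²(55°) ≈ 0.671.

0.671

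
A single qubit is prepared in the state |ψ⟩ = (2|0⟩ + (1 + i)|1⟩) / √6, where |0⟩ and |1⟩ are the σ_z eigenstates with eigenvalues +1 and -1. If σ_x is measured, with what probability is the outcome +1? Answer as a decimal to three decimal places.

0.833

|+x⟩ = (|0⟩ + |1⟩)/√2, so ⟨+x|ψ⟩ = (3 + i) / (√2·√6).
P = |3 + i|² / 12 = 10/12.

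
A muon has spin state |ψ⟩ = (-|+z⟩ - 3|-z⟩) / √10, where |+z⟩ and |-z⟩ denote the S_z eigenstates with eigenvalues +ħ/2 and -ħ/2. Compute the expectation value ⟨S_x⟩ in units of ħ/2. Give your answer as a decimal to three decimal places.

⟨σ_x⟩ = 2 Re(a* b)/(|a|²+|b|²) with a = -1, b = -3.
a* b = 3, so ⟨σ_x⟩ = 6/10.
⟨S_x⟩ = (ħ/2)·⟨σ_x⟩.

0.600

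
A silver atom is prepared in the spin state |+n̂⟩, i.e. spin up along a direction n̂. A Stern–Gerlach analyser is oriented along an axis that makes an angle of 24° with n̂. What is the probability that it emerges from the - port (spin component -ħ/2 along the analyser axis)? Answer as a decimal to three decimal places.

For spin-½, the probability of finding spin-up along an axis at angle θ to the initial spin direction is cos²(θ/2); spin-down is sin²(θ/2).
θ = 24°, so P = sin²(12°) ≈ 0.043.

0.043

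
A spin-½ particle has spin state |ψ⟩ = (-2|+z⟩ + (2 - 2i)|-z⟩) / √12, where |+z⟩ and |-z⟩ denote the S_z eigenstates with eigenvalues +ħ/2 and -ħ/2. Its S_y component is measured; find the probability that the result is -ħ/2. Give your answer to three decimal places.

|-y⟩ = (|+z⟩ - i|-z⟩)/√2, so ⟨-y|ψ⟩ = (2i) / (√2·√12).
P = |2i|² / 24 = 4/24.

0.167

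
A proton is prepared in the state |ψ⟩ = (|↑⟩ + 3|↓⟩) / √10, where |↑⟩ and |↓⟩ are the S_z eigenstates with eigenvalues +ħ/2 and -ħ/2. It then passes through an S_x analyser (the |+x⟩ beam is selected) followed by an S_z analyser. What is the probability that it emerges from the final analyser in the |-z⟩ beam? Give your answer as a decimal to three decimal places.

0.400

First analyser (S_x): P(|+x⟩) = |⟨+x|ψ⟩|² = 16/20.
After stage 1 the state is |+x⟩; P(|-z⟩) = |⟨-z|+x⟩|² = 1/2.
Joint probability = 16/20 × 1/2 = 0.400.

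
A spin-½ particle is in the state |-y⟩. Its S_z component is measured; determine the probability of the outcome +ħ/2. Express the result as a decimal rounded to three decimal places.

0.500

In the S_z basis, |-y⟩ = (|+z⟩ - i|-z⟩)/√2 and |+z⟩ = |+z⟩.
|⟨+z|-y⟩|² = 1/2.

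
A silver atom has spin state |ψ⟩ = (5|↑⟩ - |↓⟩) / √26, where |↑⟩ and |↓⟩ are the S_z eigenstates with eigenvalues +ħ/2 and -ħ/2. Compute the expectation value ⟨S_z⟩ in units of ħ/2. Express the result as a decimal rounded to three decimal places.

0.923

⟨σ_z⟩ = |a|² - |b|² divided by |a|²+|b|², with a, b the |↑⟩, |↓⟩ amplitudes.
= (25 - 1)/26 = 24/26.
⟨S_z⟩ = (ħ/2)·⟨σ_z⟩.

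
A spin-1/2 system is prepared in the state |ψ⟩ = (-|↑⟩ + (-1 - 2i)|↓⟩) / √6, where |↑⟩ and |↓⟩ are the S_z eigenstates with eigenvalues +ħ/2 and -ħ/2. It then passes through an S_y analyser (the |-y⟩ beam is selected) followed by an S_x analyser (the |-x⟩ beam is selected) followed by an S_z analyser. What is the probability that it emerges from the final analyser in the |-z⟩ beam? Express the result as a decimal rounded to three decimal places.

First analyser (S_y): P(|-y⟩) = |⟨-y|ψ⟩|² = 2/12.
After stage 1 the state is |-y⟩; P(|-x⟩) = |⟨-x|-y⟩|² = 1/2.
After stage 2 the state is |-x⟩; P(|-z⟩) = |⟨-z|-x⟩|² = 1/2.
Joint probability = 2/12 × 1/2 × 1/2 = 0.042.

0.042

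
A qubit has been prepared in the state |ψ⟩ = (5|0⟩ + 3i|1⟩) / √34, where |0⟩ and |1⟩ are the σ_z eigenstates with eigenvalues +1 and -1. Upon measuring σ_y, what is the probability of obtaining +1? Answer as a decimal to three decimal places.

0.941

|+y⟩ = (|0⟩ + i|1⟩)/√2, so ⟨+y|ψ⟩ = (8) / (√2·√34).
P = |8|² / 68 = 64/68.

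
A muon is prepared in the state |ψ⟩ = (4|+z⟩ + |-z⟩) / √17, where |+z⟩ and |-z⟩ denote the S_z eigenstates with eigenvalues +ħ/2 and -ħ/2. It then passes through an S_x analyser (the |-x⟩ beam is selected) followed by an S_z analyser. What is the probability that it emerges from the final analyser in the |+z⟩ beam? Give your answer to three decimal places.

0.132

First analyser (S_x): P(|-x⟩) = |⟨-x|ψ⟩|² = 9/34.
After stage 1 the state is |-x⟩; P(|+z⟩) = |⟨+z|-x⟩|² = 1/2.
Joint probability = 9/34 × 1/2 = 0.132.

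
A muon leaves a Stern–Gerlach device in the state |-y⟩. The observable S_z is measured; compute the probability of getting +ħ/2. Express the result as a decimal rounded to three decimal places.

In the S_z basis, |-y⟩ = (|+z⟩ - i|-z⟩)/√2 and |+z⟩ = |+z⟩.
|⟨+z|-y⟩|² = 1/2.

0.500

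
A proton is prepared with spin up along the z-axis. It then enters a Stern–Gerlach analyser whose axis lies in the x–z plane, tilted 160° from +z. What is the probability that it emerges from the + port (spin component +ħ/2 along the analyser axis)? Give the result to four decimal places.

0.0302

For spin-½, the probability of finding spin-up along an axis at angle θ to the initial spin direction is cos²(θ/2); spin-down is sin²(θ/2).
θ = 160°, so P = cos²(80°) ≈ 0.0302.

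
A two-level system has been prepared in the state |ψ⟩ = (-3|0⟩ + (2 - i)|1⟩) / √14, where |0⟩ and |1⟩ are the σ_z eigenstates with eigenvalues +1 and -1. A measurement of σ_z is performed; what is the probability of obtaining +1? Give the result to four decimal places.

0.6429

The +1 outcome corresponds to |0⟩. Its amplitude in |ψ⟩ is -3/√14.
P = |-3|² / 14 = 9/14.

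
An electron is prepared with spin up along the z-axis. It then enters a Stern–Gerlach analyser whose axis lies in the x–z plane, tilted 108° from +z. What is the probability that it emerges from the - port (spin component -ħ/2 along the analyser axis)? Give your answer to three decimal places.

For spin-½, the probability of finding spin-up along an axis at angle θ to the initial spin direction is cos²(θ/2); spin-down is sin²(θ/2).
θ = 108°, so P = sin²(54°) ≈ 0.655.

0.655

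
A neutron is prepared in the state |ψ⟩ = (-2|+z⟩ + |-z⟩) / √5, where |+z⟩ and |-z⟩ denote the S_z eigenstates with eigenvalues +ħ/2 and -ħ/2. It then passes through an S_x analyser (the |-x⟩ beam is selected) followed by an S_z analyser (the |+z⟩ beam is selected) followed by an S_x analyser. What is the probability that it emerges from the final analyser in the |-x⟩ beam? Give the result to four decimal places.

0.2250

First analyser (S_x): P(|-x⟩) = |⟨-x|ψ⟩|² = 9/10.
After stage 1 the state is |-x⟩; P(|+z⟩) = |⟨+z|-x⟩|² = 1/2.
After stage 2 the state is |+z⟩; P(|-x⟩) = |⟨-x|+z⟩|² = 1/2.
Joint probability = 9/10 × 1/2 × 1/2 = 0.2250.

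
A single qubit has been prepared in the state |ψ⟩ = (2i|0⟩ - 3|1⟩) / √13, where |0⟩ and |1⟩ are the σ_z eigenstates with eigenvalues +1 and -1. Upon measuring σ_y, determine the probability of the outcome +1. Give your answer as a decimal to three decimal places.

|+y⟩ = (|0⟩ + i|1⟩)/√2, so ⟨+y|ψ⟩ = (5i) / (√2·√13).
P = |5i|² / 26 = 25/26.

0.962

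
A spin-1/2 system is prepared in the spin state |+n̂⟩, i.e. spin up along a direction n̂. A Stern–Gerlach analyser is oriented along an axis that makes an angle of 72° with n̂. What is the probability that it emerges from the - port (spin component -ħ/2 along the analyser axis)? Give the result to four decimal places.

0.3455

For spin-½, the probability of finding spin-up along an axis at angle θ to the initial spin direction is cos²(θ/2); spin-down is sin²(θ/2).
θ = 72°, so P = sin²(36°) ≈ 0.3455.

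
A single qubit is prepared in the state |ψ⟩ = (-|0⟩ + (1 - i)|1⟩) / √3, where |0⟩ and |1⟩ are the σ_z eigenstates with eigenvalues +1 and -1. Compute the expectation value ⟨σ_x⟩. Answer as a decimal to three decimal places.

-0.667

⟨σ_x⟩ = 2 Re(a* b)/(|a|²+|b|²) with a = -1, b = (1 - i).
a* b = (-1 + i), so ⟨σ_x⟩ = -2/3.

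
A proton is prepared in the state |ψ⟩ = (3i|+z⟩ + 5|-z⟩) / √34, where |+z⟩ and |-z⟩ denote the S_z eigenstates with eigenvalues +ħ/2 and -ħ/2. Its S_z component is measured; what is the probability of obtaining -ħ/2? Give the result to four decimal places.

0.7353

The -ħ/2 outcome corresponds to |-z⟩. Its amplitude in |ψ⟩ is 5/√34.
P = |5|² / 34 = 25/34.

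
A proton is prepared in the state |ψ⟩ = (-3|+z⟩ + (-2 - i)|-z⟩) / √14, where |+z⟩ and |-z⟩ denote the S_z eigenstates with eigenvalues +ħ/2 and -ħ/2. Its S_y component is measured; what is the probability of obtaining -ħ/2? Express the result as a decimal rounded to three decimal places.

|-y⟩ = (|+z⟩ - i|-z⟩)/√2, so ⟨-y|ψ⟩ = (-2 - 2i) / (√2·√14).
P = |-2 - 2i|² / 28 = 8/28.

0.286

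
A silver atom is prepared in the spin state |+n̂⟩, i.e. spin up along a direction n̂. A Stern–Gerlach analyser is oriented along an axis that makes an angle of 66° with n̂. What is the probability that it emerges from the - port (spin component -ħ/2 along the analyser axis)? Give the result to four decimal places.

0.2966

For spin-½, the probability of finding spin-up along an axis at angle θ to the initial spin direction is cos²(θ/2); spin-down is sin²(θ/2).
θ = 66°, so P = sin²(33°) ≈ 0.2966.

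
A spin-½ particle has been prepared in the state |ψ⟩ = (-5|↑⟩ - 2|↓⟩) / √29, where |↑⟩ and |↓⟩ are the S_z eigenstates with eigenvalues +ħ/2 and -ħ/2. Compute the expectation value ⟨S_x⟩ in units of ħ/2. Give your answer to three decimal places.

⟨σ_x⟩ = 2 Re(a* b)/(|a|²+|b|²) with a = -5, b = -2.
a* b = 10, so ⟨σ_x⟩ = 20/29.
⟨S_x⟩ = (ħ/2)·⟨σ_x⟩.

0.690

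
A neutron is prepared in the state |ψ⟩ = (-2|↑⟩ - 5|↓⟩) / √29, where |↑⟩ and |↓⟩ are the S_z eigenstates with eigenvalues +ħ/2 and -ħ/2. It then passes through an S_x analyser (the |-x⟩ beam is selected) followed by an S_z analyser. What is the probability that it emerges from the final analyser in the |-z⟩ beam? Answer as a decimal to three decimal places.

First analyser (S_x): P(|-x⟩) = |⟨-x|ψ⟩|² = 9/58.
After stage 1 the state is |-x⟩; P(|-z⟩) = |⟨-z|-x⟩|² = 1/2.
Joint probability = 9/58 × 1/2 = 0.078.

0.078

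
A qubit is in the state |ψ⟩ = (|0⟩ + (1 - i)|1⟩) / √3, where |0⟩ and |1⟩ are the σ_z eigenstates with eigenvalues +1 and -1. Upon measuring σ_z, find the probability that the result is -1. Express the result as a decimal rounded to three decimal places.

The -1 outcome corresponds to |1⟩. Its amplitude in |ψ⟩ is (1 - i)/√3.
P = |1 - i|² / 3 = 2/3.

0.667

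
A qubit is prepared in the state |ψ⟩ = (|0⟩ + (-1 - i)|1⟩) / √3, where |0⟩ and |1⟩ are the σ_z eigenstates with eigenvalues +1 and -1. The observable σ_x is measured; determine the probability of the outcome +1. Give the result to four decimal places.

0.1667

|+x⟩ = (|0⟩ + |1⟩)/√2, so ⟨+x|ψ⟩ = (-i) / (√2·√3).
P = |-i|² / 6 = 1/6.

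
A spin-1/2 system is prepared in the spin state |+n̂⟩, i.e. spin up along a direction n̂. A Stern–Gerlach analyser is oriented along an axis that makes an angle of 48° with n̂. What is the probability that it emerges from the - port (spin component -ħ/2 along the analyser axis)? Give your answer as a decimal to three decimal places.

For spin-½, the probability of finding spin-up along an axis at angle θ to the initial spin direction is cos²(θ/2); spin-down is sin²(θ/2).
θ = 48°, so P = sin²(24°) ≈ 0.165.

0.165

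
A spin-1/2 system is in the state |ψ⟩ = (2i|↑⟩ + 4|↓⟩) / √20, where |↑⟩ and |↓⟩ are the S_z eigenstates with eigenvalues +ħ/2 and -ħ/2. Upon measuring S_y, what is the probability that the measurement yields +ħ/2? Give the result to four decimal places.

0.1000

|+y⟩ = (|↑⟩ + i|↓⟩)/√2, so ⟨+y|ψ⟩ = (-2i) / (√2·√20).
P = |-2i|² / 40 = 4/40.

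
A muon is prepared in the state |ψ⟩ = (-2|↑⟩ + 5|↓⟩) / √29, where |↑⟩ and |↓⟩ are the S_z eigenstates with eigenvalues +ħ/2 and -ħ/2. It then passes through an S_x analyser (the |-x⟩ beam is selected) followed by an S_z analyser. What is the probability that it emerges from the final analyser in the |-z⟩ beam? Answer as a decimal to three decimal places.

First analyser (S_x): P(|-x⟩) = |⟨-x|ψ⟩|² = 49/58.
After stage 1 the state is |-x⟩; P(|-z⟩) = |⟨-z|-x⟩|² = 1/2.
Joint probability = 49/58 × 1/2 = 0.422.

0.422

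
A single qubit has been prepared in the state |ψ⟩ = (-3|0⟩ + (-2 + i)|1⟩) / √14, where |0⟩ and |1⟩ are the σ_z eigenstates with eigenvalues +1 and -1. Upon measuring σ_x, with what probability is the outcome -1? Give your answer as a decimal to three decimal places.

|-x⟩ = (|0⟩ - |1⟩)/√2, so ⟨-x|ψ⟩ = (-1 - i) / (√2·√14).
P = |-1 - i|² / 28 = 2/28.

0.071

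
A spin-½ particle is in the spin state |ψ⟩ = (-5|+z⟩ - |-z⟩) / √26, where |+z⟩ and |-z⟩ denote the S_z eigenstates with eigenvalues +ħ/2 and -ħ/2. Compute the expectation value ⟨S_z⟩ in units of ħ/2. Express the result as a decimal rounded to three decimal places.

0.923

⟨σ_z⟩ = |a|² - |b|² divided by |a|²+|b|², with a, b the |+z⟩, |-z⟩ amplitudes.
= (25 - 1)/26 = 24/26.
⟨S_z⟩ = (ħ/2)·⟨σ_z⟩.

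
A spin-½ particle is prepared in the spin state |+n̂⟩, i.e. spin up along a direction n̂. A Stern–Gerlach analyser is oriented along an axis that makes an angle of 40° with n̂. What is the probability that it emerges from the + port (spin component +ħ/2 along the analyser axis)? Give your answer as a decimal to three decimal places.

For spin-½, the probability of finding spin-up along an axis at angle θ to the initial spin direction is cos²(θ/2); spin-down is sin²(θ/2).
θ = 40°, so P = cos²(20°) ≈ 0.883.

0.883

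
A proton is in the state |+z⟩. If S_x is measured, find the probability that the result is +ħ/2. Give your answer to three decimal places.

0.500

In the S_z basis, |+z⟩ = |↑⟩ and |+x⟩ = (|↑⟩ + |↓⟩)/√2.
|⟨+x|+z⟩|² = 1/2.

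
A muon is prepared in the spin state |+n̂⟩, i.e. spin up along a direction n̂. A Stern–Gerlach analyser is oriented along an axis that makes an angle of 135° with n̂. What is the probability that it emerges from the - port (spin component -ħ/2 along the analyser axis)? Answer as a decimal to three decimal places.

0.854

For spin-½, the probability of finding spin-up along an axis at angle θ to the initial spin direction is cos²(θ/2); spin-down is sin²(θ/2).
θ = 135°, so P = sin²(67.5°) ≈ 0.854.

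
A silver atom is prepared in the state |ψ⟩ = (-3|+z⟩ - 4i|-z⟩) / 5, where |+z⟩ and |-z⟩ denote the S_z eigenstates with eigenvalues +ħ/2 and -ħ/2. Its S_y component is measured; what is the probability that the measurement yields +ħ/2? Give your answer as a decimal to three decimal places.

|+y⟩ = (|+z⟩ + i|-z⟩)/√2, so ⟨+y|ψ⟩ = (-7) / (√2·5).
P = |-7|² / 50 = 49/50.

0.980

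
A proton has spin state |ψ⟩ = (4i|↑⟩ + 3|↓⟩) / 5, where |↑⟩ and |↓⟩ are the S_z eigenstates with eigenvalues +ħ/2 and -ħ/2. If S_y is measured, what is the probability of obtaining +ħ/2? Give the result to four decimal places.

0.0200

|+y⟩ = (|↑⟩ + i|↓⟩)/√2, so ⟨+y|ψ⟩ = (i) / (√2·5).
P = |i|² / 50 = 1/50.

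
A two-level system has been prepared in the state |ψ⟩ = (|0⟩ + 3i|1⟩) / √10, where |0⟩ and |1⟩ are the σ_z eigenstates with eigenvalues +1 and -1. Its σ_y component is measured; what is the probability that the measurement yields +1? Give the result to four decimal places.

|+y⟩ = (|0⟩ + i|1⟩)/√2, so ⟨+y|ψ⟩ = (4) / (√2·√10).
P = |4|² / 20 = 16/20.

0.8000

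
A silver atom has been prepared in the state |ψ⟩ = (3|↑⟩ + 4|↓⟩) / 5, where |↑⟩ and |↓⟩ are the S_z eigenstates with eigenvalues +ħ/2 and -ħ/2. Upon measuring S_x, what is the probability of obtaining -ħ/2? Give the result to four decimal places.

0.0200

|-x⟩ = (|↑⟩ - |↓⟩)/√2, so ⟨-x|ψ⟩ = (-1) / (√2·5).
P = |-1|² / 50 = 1/50.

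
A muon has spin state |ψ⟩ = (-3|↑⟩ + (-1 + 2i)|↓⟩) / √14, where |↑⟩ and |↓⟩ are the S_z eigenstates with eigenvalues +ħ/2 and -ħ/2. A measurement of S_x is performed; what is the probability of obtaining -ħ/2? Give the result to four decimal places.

0.2857

|-x⟩ = (|↑⟩ - |↓⟩)/√2, so ⟨-x|ψ⟩ = (-2 - 2i) / (√2·√14).
P = |-2 - 2i|² / 28 = 8/28.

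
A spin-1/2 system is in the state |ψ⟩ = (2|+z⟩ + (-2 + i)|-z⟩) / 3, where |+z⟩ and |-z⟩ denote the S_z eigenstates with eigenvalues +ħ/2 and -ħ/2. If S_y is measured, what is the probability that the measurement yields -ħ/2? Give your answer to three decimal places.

0.278

|-y⟩ = (|+z⟩ - i|-z⟩)/√2, so ⟨-y|ψ⟩ = (1 - 2i) / (√2·3).
P = |1 - 2i|² / 18 = 5/18.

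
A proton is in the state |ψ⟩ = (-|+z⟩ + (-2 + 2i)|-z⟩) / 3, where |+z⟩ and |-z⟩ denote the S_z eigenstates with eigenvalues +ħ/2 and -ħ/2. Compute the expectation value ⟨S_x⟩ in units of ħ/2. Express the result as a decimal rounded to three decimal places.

0.444

⟨σ_x⟩ = 2 Re(a* b)/(|a|²+|b|²) with a = -1, b = (-2 + 2i).
a* b = (2 - 2i), so ⟨σ_x⟩ = 4/9.
⟨S_x⟩ = (ħ/2)·⟨σ_x⟩.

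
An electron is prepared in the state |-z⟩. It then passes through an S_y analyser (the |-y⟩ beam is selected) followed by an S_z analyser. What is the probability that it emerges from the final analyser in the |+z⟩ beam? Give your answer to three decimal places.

0.250

First analyser (S_y): from |-z⟩, P(|-y⟩) = 1/2.
After stage 1 the state is |-y⟩; P(|+z⟩) = |⟨+z|-y⟩|² = 1/2.
Joint probability = 1/2 × 1/2 = 0.250.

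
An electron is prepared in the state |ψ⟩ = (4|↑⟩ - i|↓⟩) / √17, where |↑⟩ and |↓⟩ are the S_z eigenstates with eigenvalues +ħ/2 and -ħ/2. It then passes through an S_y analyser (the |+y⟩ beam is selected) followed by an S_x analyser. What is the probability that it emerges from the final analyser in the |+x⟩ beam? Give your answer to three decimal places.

First analyser (S_y): P(|+y⟩) = |⟨+y|ψ⟩|² = 9/34.
After stage 1 the state is |+y⟩; P(|+x⟩) = |⟨+x|+y⟩|² = 1/2.
Joint probability = 9/34 × 1/2 = 0.132.

0.132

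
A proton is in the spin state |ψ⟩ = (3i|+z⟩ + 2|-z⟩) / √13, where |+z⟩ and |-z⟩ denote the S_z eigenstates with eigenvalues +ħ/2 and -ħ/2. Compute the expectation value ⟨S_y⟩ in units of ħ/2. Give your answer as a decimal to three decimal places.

-0.923

⟨σ_y⟩ = 2 Im(a* b)/(|a|²+|b|²) with a = 3i, b = 2.
a* b = -6i, so ⟨σ_y⟩ = -12/13.
⟨S_y⟩ = (ħ/2)·⟨σ_y⟩.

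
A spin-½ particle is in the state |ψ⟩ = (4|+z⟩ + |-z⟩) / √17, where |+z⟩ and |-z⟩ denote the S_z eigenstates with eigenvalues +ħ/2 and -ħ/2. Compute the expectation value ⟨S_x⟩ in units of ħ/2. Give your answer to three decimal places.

0.471

⟨σ_x⟩ = 2 Re(a* b)/(|a|²+|b|²) with a = 4, b = 1.
a* b = 4, so ⟨σ_x⟩ = 8/17.
⟨S_x⟩ = (ħ/2)·⟨σ_x⟩.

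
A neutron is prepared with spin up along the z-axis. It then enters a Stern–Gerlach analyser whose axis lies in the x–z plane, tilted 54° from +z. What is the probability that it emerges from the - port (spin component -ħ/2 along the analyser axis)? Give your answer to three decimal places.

0.206

For spin-½, the probability of finding spin-up along an axis at angle θ to the initial spin direction is cos²(θ/2); spin-down is sin²(θ/2).
θ = 54°, so P = sin²(27°) ≈ 0.206.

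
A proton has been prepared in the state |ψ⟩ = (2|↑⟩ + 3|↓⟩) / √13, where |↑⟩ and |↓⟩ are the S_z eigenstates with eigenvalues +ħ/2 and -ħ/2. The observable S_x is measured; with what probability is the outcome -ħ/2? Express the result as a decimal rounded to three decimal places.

0.038

|-x⟩ = (|↑⟩ - |↓⟩)/√2, so ⟨-x|ψ⟩ = (-1) / (√2·√13).
P = |-1|² / 26 = 1/26.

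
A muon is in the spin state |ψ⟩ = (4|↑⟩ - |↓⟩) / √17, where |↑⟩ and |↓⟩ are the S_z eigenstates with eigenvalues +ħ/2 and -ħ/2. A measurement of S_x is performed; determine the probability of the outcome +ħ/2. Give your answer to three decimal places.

0.265

|+x⟩ = (|↑⟩ + |↓⟩)/√2, so ⟨+x|ψ⟩ = (3) / (√2·√17).
P = |3|² / 34 = 9/34.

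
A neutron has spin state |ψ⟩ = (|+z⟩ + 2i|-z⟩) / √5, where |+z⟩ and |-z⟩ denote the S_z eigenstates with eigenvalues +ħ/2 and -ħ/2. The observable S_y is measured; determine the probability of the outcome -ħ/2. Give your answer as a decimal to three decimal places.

0.100

|-y⟩ = (|+z⟩ - i|-z⟩)/√2, so ⟨-y|ψ⟩ = (-1) / (√2·√5).
P = |-1|² / 10 = 1/10.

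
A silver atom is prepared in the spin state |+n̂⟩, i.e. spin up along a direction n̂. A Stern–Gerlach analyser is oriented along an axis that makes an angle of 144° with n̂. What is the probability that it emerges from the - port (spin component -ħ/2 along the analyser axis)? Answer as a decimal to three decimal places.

For spin-½, the probability of finding spin-up along an axis at angle θ to the initial spin direction is cos²(θ/2); spin-down is sin²(θ/2).
θ = 144°, so P = sin²(72°) ≈ 0.905.

0.905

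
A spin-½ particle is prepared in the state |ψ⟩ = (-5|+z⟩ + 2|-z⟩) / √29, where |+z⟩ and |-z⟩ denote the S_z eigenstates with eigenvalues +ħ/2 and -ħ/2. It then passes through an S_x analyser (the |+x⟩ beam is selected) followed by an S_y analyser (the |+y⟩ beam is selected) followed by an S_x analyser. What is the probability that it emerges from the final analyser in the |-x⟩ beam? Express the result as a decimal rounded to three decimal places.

First analyser (S_x): P(|+x⟩) = |⟨+x|ψ⟩|² = 9/58.
After stage 1 the state is |+x⟩; P(|+y⟩) = |⟨+y|+x⟩|² = 1/2.
After stage 2 the state is |+y⟩; P(|-x⟩) = |⟨-x|+y⟩|² = 1/2.
Joint probability = 9/58 × 1/2 × 1/2 = 0.039.

0.039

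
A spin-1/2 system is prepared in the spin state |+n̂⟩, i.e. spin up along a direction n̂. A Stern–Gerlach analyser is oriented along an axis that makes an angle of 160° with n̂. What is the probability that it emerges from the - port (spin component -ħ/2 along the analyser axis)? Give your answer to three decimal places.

0.970

For spin-½, the probability of finding spin-up along an axis at angle θ to the initial spin direction is cos²(θ/2); spin-down is sin²(θ/2).
θ = 160°, so P = sin²(80°) ≈ 0.970.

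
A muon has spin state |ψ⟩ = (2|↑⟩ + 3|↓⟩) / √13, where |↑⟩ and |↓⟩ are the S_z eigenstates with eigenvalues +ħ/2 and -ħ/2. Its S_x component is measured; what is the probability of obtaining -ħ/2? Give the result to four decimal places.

|-x⟩ = (|↑⟩ - |↓⟩)/√2, so ⟨-x|ψ⟩ = (-1) / (√2·√13).
P = |-1|² / 26 = 1/26.

0.0385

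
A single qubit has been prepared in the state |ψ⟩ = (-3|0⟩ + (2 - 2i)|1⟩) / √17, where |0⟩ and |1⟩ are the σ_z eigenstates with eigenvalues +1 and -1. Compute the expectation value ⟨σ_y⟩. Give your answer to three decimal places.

⟨σ_y⟩ = 2 Im(a* b)/(|a|²+|b|²) with a = -3, b = (2 - 2i).
a* b = (-6 + 6i), so ⟨σ_y⟩ = 12/17.

0.706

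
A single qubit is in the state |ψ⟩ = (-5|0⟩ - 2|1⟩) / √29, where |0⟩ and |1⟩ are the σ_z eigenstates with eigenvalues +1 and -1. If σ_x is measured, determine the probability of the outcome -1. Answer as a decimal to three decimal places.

0.155

|-x⟩ = (|0⟩ - |1⟩)/√2, so ⟨-x|ψ⟩ = (-3) / (√2·√29).
P = |-3|² / 58 = 9/58.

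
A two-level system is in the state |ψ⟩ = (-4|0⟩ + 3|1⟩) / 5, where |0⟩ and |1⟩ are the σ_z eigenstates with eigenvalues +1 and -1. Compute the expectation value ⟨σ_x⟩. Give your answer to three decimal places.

⟨σ_x⟩ = 2 Re(a* b)/(|a|²+|b|²) with a = -4, b = 3.
a* b = -12, so ⟨σ_x⟩ = -24/25.

-0.960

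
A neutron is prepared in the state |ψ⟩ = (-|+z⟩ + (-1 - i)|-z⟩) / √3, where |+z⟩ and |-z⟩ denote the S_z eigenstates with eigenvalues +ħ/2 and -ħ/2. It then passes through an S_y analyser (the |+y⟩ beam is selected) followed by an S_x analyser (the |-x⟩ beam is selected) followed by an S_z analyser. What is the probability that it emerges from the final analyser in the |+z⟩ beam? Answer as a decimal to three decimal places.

0.208

First analyser (S_y): P(|+y⟩) = |⟨+y|ψ⟩|² = 5/6.
After stage 1 the state is |+y⟩; P(|-x⟩) = |⟨-x|+y⟩|² = 1/2.
After stage 2 the state is |-x⟩; P(|+z⟩) = |⟨+z|-x⟩|² = 1/2.
Joint probability = 5/6 × 1/2 × 1/2 = 0.208.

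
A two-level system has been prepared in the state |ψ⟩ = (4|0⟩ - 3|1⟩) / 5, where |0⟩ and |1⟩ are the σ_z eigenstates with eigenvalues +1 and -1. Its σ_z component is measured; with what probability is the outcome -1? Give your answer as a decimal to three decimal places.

The -1 outcome corresponds to |1⟩. Its amplitude in |ψ⟩ is -3/5.
P = |-3|² / 25 = 9/25.

0.360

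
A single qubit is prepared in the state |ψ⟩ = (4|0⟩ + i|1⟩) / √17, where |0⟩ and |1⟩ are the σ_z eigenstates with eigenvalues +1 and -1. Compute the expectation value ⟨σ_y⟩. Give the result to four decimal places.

⟨σ_y⟩ = 2 Im(a* b)/(|a|²+|b|²) with a = 4, b = i.
a* b = 4i, so ⟨σ_y⟩ = 8/17.

0.4706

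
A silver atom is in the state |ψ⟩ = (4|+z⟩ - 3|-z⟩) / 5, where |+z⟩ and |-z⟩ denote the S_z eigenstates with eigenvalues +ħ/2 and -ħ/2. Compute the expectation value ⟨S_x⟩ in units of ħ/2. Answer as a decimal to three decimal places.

-0.960

⟨σ_x⟩ = 2 Re(a* b)/(|a|²+|b|²) with a = 4, b = -3.
a* b = -12, so ⟨σ_x⟩ = -24/25.
⟨S_x⟩ = (ħ/2)·⟨σ_x⟩.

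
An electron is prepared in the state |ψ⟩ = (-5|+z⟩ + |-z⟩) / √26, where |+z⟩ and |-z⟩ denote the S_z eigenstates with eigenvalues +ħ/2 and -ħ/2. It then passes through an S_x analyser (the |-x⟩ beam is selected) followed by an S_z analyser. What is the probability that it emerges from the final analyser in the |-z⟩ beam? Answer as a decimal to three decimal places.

First analyser (S_x): P(|-x⟩) = |⟨-x|ψ⟩|² = 36/52.
After stage 1 the state is |-x⟩; P(|-z⟩) = |⟨-z|-x⟩|² = 1/2.
Joint probability = 36/52 × 1/2 = 0.346.

0.346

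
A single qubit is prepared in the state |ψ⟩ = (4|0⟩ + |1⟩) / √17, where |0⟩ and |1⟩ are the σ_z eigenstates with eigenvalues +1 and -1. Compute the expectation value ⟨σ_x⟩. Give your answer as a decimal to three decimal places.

⟨σ_x⟩ = 2 Re(a* b)/(|a|²+|b|²) with a = 4, b = 1.
a* b = 4, so ⟨σ_x⟩ = 8/17.

0.471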